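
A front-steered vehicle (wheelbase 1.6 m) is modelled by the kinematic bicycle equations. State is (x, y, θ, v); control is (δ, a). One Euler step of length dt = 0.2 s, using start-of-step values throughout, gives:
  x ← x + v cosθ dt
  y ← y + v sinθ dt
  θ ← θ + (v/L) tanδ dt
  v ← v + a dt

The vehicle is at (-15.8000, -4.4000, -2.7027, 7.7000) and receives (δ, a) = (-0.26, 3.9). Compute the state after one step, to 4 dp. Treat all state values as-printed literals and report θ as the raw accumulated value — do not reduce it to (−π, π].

(-17.1940, -5.0544, -2.9587, 8.4800)

x' = -15.8000 + 7.7000·cos(-2.7027)·0.2 = -17.1940
y' = -4.4000 + 7.7000·sin(-2.7027)·0.2 = -5.0544
θ' = -2.7027 + (7.7000/1.6)·tan(-0.26)·0.2 = -2.9587
v' = 7.7000 + 3.9000·0.2 = 8.4800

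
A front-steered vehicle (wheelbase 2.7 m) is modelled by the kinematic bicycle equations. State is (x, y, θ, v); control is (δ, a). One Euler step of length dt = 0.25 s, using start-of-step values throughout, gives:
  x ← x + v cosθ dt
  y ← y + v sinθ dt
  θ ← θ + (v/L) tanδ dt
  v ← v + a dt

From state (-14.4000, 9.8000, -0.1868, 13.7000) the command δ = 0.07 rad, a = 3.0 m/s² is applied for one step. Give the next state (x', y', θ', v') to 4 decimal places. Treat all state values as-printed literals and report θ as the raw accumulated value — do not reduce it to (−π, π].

x' = -14.4000 + 13.7000·cos(-0.1868)·0.25 = -11.0346
y' = 9.8000 + 13.7000·sin(-0.1868)·0.25 = 9.1639
θ' = -0.1868 + (13.7000/2.7)·tan(0.07)·0.25 = -0.0979
v' = 13.7000 + 3.0000·0.25 = 14.4500

(-11.0346, 9.1639, -0.0979, 14.4500)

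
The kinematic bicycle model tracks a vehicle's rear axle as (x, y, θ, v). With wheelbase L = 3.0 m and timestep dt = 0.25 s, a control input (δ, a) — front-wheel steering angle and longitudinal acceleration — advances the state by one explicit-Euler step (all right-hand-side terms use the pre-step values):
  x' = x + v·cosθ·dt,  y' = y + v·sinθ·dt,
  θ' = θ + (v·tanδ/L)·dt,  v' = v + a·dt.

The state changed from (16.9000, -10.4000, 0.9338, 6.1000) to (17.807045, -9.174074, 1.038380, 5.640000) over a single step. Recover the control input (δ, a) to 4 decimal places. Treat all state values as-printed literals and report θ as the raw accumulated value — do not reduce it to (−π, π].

δ = 0.2029, a = -1.8400

a = (v'−v)/dt = (-0.460000)/0.25 = -1.8400
Δθ = θ'−θ = 0.104580;  (v·dt/L) = 6.1000·0.25/3.0 = 0.508333
tan δ = Δθ·L/(v·dt) = 0.205731  →  δ = 0.2029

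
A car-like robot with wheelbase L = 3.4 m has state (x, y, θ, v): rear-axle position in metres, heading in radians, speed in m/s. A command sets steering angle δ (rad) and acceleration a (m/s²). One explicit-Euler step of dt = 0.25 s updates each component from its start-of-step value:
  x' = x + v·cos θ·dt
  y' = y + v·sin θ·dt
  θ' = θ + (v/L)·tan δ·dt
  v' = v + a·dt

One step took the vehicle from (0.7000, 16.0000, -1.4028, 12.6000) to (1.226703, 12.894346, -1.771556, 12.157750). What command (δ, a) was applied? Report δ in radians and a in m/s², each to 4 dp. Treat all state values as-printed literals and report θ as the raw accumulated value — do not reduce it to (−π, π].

a = (v'−v)/dt = (-0.442250)/0.25 = -1.7690
Δθ = θ'−θ = -0.368756;  (v·dt/L) = 12.6000·0.25/3.4 = 0.926471
tan δ = Δθ·L/(v·dt) = -0.398022  →  δ = -0.3788

δ = -0.3788, a = -1.7690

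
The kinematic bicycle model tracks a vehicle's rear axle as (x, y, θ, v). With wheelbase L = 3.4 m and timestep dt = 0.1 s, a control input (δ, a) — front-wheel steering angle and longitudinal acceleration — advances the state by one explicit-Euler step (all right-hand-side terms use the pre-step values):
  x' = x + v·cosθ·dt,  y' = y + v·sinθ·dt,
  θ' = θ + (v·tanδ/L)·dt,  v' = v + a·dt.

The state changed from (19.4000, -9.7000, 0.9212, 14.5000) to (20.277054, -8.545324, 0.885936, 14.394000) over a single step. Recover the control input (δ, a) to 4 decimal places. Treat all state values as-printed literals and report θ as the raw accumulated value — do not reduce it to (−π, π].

a = (v'−v)/dt = (-0.106000)/0.1 = -1.0600
Δθ = θ'−θ = -0.035264;  (v·dt/L) = 14.5000·0.1/3.4 = 0.426471
tan δ = Δθ·L/(v·dt) = -0.082688  →  δ = -0.0825

δ = -0.0825, a = -1.0600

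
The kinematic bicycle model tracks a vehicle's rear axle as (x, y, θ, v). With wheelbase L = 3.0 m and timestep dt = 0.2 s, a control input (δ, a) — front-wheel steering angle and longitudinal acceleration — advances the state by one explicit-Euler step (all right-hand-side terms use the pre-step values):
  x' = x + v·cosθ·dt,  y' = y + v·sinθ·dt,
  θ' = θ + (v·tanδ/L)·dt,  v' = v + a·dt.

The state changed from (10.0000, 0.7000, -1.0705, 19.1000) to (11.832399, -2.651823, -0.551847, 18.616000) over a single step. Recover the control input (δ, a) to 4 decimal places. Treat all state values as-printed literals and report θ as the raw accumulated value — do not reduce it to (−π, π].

δ = 0.3868, a = -2.4200

a = (v'−v)/dt = (-0.484000)/0.2 = -2.4200
Δθ = θ'−θ = 0.518653;  (v·dt/L) = 19.1000·0.2/3.0 = 1.273333
tan δ = Δθ·L/(v·dt) = 0.407319  →  δ = 0.3868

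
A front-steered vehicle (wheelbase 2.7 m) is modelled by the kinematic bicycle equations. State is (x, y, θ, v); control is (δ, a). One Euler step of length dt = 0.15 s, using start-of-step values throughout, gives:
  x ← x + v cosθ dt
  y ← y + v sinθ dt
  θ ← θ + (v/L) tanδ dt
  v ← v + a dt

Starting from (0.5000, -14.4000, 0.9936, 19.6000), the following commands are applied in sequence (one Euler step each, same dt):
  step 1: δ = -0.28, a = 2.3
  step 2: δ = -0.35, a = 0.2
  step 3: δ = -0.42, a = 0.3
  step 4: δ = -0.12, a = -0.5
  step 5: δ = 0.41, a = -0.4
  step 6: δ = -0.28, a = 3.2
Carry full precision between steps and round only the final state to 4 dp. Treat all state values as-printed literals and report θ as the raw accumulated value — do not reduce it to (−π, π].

after step 1 (δ=-0.28, a=2.3): (2.104289, -11.936292, 0.680485, 19.945000)
after step 2 (δ=-0.35, a=0.2): (4.429679, -10.053972, 0.276013, 19.975000)
after step 3 (δ=-0.42, a=0.3): (7.312520, -9.237427, -0.219558, 20.020000)
after step 4 (δ=-0.12, a=-0.5): (10.243429, -9.891476, -0.353669, 19.945000)
after step 5 (δ=0.41, a=-0.4): (13.050015, -10.927645, 0.127926, 19.885000)
after step 6 (δ=-0.28, a=3.2): (16.008391, -10.547112, -0.189741, 20.365000)

(16.0084, -10.5471, -0.1897, 20.3650)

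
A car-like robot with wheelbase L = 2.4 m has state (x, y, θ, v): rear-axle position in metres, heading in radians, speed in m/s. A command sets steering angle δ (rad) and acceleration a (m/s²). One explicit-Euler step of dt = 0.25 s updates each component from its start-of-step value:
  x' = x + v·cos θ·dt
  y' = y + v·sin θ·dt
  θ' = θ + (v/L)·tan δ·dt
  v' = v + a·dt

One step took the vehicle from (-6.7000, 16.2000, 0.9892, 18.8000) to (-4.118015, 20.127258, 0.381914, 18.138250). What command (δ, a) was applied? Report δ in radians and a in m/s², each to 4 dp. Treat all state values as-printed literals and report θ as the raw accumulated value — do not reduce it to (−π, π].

a = (v'−v)/dt = (-0.661750)/0.25 = -2.6470
Δθ = θ'−θ = -0.607286;  (v·dt/L) = 18.8000·0.25/2.4 = 1.958333
tan δ = Δθ·L/(v·dt) = -0.310103  →  δ = -0.3007

δ = -0.3007, a = -2.6470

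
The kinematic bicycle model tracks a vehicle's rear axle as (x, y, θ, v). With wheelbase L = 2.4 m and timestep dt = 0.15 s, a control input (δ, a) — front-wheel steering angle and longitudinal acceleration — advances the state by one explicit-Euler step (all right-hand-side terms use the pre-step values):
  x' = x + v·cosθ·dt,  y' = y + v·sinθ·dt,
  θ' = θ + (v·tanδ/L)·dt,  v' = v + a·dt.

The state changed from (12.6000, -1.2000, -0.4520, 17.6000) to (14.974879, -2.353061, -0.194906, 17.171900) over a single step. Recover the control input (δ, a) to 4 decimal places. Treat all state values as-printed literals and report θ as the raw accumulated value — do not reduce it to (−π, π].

a = (v'−v)/dt = (-0.428100)/0.15 = -2.8540
Δθ = θ'−θ = 0.257094;  (v·dt/L) = 17.6000·0.15/2.4 = 1.100000
tan δ = Δθ·L/(v·dt) = 0.233722  →  δ = 0.2296

δ = 0.2296, a = -2.8540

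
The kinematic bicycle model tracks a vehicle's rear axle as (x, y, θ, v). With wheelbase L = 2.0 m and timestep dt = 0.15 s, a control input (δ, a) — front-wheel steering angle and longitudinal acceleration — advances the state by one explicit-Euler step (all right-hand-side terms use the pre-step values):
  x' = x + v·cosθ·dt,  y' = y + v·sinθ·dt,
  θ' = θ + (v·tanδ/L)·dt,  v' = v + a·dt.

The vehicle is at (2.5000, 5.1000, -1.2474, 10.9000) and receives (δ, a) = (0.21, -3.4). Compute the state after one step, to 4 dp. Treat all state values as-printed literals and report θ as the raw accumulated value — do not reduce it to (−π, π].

(3.0196, 3.5498, -1.0732, 10.3900)

x' = 2.5000 + 10.9000·cos(-1.2474)·0.15 = 3.0196
y' = 5.1000 + 10.9000·sin(-1.2474)·0.15 = 3.5498
θ' = -1.2474 + (10.9000/2.0)·tan(0.21)·0.15 = -1.0732
v' = 10.9000 − 3.4000·0.15 = 10.3900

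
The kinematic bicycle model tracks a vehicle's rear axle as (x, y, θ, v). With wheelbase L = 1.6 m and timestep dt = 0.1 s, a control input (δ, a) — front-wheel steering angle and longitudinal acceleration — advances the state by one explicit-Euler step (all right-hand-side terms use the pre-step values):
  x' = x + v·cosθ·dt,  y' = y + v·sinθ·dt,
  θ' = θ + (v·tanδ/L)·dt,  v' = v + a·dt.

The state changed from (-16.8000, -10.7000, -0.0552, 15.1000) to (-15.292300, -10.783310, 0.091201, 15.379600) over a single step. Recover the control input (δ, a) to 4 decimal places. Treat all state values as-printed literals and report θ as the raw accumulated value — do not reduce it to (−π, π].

a = (v'−v)/dt = (0.279600)/0.1 = 2.7960
Δθ = θ'−θ = 0.146401;  (v·dt/L) = 15.1000·0.1/1.6 = 0.943750
tan δ = Δθ·L/(v·dt) = 0.155127  →  δ = 0.1539

δ = 0.1539, a = 2.7960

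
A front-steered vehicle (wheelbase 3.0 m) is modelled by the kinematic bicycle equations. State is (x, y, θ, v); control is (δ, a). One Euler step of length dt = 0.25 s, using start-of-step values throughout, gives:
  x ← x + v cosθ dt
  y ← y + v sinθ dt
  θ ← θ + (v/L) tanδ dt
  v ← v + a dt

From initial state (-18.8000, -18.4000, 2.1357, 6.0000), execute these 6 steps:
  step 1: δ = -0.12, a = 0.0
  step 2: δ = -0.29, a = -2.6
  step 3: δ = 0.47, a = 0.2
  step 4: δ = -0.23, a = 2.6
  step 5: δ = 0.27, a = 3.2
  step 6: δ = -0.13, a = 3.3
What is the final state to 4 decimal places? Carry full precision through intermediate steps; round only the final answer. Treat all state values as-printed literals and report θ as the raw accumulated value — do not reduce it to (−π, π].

(-23.2188, -10.6965, 2.1122, 7.6750)

after step 1 (δ=-0.12, a=0.0): (-19.603002, -17.133040, 2.075410, 6.000000)
after step 2 (δ=-0.29, a=-2.6): (-20.328206, -15.819998, 1.926204, 5.350000)
after step 3 (δ=0.47, a=0.2): (-20.793619, -14.566085, 2.152672, 5.400000)
after step 4 (δ=-0.23, a=2.6): (-21.535568, -13.438251, 2.047308, 6.050000)
after step 5 (δ=0.27, a=3.2): (-22.229325, -12.094242, 2.186840, 6.850000)
after step 6 (δ=-0.13, a=3.3): (-23.218825, -10.696549, 2.112211, 7.675000)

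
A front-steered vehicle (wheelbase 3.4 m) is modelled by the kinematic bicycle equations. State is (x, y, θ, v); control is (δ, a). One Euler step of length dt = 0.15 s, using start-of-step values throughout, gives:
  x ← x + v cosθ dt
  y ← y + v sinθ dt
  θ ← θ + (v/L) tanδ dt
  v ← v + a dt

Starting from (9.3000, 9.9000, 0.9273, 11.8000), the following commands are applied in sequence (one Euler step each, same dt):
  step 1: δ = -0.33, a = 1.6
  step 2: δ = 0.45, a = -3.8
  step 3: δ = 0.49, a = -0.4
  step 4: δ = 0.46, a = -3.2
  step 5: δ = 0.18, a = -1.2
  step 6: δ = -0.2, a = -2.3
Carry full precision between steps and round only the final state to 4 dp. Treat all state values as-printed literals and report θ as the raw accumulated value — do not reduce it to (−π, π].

(13.1121, 18.8849, 1.5165, 10.4050)

after step 1 (δ=-0.33, a=1.6): (10.361993, 11.316005, 0.748986, 12.040000)
after step 2 (δ=0.45, a=-3.8): (11.684671, 12.545704, 1.005573, 11.470000)
after step 3 (δ=0.49, a=-0.4): (12.606179, 13.998613, 1.275483, 11.410000)
after step 4 (δ=0.46, a=-3.2): (13.104293, 15.636024, 1.524883, 10.930000)
after step 5 (δ=0.18, a=-1.2): (13.179541, 17.273796, 1.612630, 10.750000)
after step 6 (δ=-0.2, a=-2.3): (13.112103, 18.884885, 1.516492, 10.405000)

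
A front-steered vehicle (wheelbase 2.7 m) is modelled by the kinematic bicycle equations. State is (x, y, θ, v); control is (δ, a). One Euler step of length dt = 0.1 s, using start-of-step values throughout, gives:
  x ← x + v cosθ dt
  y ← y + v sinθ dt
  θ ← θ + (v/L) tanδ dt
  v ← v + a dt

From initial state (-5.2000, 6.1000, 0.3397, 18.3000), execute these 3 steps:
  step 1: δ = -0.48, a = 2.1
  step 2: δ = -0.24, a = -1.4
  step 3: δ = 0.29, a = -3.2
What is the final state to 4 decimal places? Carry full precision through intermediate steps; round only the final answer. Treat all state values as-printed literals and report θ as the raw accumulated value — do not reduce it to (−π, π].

after step 1 (δ=-0.48, a=2.1): (-3.474576, 6.709764, -0.013158, 18.510000)
after step 2 (δ=-0.24, a=-1.4): (-1.623736, 6.685408, -0.180925, 18.370000)
after step 3 (δ=0.29, a=-3.2): (0.183280, 6.354859, 0.022106, 18.050000)

(0.1833, 6.3549, 0.0221, 18.0500)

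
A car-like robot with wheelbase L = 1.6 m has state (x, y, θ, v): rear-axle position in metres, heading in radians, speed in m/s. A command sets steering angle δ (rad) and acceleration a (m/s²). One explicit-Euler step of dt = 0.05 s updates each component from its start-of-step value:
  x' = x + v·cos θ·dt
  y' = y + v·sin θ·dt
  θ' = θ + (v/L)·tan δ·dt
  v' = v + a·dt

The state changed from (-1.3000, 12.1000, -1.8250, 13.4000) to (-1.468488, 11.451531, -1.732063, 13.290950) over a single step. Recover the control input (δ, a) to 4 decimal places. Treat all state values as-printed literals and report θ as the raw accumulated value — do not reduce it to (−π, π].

a = (v'−v)/dt = (-0.109050)/0.05 = -2.1810
Δθ = θ'−θ = 0.092937;  (v·dt/L) = 13.4000·0.05/1.6 = 0.418750
tan δ = Δθ·L/(v·dt) = 0.221939  →  δ = 0.2184

δ = 0.2184, a = -2.1810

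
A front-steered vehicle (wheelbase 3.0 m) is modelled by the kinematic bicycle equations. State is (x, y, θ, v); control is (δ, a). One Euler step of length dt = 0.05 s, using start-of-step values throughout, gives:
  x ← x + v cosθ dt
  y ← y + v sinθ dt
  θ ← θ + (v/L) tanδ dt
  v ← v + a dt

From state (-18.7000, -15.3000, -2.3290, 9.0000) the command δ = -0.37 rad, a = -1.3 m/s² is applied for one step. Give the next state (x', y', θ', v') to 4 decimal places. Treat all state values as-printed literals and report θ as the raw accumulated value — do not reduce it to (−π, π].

x' = -18.7000 + 9.0000·cos(-2.3290)·0.05 = -19.0094
y' = -15.3000 + 9.0000·sin(-2.3290)·0.05 = -15.6267
θ' = -2.3290 + (9.0000/3.0)·tan(-0.37)·0.05 = -2.3872
v' = 9.0000 − 1.3000·0.05 = 8.9350

(-19.0094, -15.6267, -2.3872, 8.9350)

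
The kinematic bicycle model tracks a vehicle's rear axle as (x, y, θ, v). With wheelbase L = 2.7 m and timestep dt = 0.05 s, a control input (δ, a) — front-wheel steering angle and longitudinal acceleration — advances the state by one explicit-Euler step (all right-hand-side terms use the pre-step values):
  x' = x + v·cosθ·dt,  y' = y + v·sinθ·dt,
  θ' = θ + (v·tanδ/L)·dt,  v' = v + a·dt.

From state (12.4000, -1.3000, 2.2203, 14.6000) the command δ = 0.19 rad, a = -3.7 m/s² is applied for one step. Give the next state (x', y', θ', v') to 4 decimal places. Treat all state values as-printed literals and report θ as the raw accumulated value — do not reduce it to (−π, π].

x' = 12.4000 + 14.6000·cos(2.2203)·0.05 = 11.9585
y' = -1.3000 + 14.6000·sin(2.2203)·0.05 = -0.7186
θ' = 2.2203 + (14.6000/2.7)·tan(0.19)·0.05 = 2.2723
v' = 14.6000 − 3.7000·0.05 = 14.4150

(11.9585, -0.7186, 2.2723, 14.4150)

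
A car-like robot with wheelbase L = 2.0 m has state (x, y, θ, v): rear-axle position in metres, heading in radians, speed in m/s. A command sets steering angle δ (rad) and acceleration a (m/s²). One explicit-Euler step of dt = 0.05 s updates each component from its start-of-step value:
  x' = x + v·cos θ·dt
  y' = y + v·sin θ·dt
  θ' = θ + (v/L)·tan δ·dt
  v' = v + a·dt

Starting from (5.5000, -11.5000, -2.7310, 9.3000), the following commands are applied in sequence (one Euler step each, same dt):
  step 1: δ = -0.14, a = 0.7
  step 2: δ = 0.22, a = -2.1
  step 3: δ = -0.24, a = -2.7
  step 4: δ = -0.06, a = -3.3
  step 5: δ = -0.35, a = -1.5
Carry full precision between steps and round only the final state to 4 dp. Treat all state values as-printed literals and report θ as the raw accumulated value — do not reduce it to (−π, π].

after step 1 (δ=-0.14, a=0.7): (5.073649, -11.685606, -2.763764, 9.335000)
after step 2 (δ=0.22, a=-2.1): (4.639820, -11.857791, -2.711577, 9.230000)
after step 3 (δ=-0.24, a=-2.7): (4.220335, -12.050184, -2.768046, 9.095000)
after step 4 (δ=-0.06, a=-3.3): (3.796945, -12.216131, -2.781704, 8.930000)
after step 5 (δ=-0.35, a=-1.5): (3.379049, -12.373375, -2.863197, 8.855000)

(3.3790, -12.3734, -2.8632, 8.8550)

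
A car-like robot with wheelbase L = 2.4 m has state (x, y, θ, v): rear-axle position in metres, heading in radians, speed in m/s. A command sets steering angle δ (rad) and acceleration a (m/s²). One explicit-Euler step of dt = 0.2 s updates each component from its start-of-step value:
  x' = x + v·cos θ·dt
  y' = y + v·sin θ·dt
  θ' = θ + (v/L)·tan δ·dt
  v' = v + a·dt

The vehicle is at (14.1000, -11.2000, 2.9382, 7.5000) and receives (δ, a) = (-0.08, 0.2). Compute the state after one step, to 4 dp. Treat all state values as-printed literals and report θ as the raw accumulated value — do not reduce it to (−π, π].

(12.6309, -10.8970, 2.8881, 7.5400)

x' = 14.1000 + 7.5000·cos(2.9382)·0.2 = 12.6309
y' = -11.2000 + 7.5000·sin(2.9382)·0.2 = -10.8970
θ' = 2.9382 + (7.5000/2.4)·tan(-0.08)·0.2 = 2.8881
v' = 7.5000 + 0.2000·0.2 = 7.5400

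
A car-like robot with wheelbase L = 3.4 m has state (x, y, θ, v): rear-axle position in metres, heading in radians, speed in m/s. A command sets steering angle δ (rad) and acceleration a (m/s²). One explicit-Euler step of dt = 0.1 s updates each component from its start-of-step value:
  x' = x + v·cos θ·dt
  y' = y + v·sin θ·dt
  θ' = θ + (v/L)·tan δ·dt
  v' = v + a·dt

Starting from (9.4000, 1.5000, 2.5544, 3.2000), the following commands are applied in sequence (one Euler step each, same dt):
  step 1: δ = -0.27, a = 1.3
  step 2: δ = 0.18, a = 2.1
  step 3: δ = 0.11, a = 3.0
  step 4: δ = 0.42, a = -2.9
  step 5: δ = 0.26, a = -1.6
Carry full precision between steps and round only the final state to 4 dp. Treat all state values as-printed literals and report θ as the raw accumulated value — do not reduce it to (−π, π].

after step 1 (δ=-0.27, a=1.3): (9.133600, 1.677288, 2.528352, 3.330000)
after step 2 (δ=0.18, a=2.1): (8.861277, 1.868937, 2.546174, 3.540000)
after step 3 (δ=0.11, a=3.0): (8.568195, 2.067479, 2.557674, 3.840000)
after step 4 (δ=0.42, a=-2.9): (8.247821, 2.279178, 2.608110, 3.550000)
after step 5 (δ=0.26, a=-1.6): (7.942151, 2.459708, 2.635886, 3.390000)

(7.9422, 2.4597, 2.6359, 3.3900)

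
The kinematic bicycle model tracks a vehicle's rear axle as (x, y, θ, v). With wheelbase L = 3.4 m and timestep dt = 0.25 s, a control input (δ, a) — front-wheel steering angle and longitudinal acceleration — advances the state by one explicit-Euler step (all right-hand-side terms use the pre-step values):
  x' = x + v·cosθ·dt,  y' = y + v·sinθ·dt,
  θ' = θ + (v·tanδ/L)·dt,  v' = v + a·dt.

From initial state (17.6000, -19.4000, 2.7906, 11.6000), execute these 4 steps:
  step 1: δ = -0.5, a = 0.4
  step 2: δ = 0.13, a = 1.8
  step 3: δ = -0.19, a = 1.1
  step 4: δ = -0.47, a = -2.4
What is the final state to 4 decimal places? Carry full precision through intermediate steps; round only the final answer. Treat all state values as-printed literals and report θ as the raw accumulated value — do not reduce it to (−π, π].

(8.5724, -11.9164, 1.8012, 11.8250)

after step 1 (δ=-0.5, a=0.4): (14.876808, -18.402893, 2.324636, 11.700000)
after step 2 (δ=0.13, a=1.8): (12.874811, -16.270374, 2.437109, 12.150000)
after step 3 (δ=-0.19, a=1.1): (10.560401, -14.303165, 2.265294, 12.425000)
after step 4 (δ=-0.47, a=-2.4): (8.572403, -11.916399, 1.801214, 11.825000)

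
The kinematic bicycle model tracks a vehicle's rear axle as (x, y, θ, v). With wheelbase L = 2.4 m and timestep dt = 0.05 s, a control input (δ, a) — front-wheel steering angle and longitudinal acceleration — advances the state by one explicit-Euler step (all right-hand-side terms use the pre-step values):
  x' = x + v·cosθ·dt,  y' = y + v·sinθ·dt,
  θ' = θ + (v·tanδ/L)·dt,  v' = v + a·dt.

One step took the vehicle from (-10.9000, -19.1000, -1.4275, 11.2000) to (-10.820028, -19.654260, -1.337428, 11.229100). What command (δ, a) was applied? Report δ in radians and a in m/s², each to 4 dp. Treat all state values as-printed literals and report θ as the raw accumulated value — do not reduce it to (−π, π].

a = (v'−v)/dt = (0.029100)/0.05 = 0.5820
Δθ = θ'−θ = 0.090072;  (v·dt/L) = 11.2000·0.05/2.4 = 0.233333
tan δ = Δθ·L/(v·dt) = 0.386023  →  δ = 0.3684

δ = 0.3684, a = 0.5820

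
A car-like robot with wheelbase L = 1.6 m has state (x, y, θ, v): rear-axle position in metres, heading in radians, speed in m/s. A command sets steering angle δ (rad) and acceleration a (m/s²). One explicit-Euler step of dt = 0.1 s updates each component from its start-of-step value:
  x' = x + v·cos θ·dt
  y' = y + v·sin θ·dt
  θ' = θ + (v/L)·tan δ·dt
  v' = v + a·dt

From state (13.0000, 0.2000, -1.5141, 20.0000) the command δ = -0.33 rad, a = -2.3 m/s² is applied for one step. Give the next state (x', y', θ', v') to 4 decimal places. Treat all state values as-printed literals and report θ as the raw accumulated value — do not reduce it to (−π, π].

(13.1133, -1.7968, -1.9423, 19.7700)

x' = 13.0000 + 20.0000·cos(-1.5141)·0.1 = 13.1133
y' = 0.2000 + 20.0000·sin(-1.5141)·0.1 = -1.7968
θ' = -1.5141 + (20.0000/1.6)·tan(-0.33)·0.1 = -1.9423
v' = 20.0000 − 2.3000·0.1 = 19.7700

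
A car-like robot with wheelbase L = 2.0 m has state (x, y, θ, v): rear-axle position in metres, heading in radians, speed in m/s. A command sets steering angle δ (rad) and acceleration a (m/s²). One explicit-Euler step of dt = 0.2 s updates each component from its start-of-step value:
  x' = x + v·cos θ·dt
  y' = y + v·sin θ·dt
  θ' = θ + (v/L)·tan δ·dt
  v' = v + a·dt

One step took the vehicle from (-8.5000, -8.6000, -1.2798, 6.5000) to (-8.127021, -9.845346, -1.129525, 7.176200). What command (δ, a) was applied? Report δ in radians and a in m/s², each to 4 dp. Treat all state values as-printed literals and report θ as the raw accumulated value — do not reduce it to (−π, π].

δ = 0.2272, a = 3.3810

a = (v'−v)/dt = (0.676200)/0.2 = 3.3810
Δθ = θ'−θ = 0.150275;  (v·dt/L) = 6.5000·0.2/2.0 = 0.650000
tan δ = Δθ·L/(v·dt) = 0.231192  →  δ = 0.2272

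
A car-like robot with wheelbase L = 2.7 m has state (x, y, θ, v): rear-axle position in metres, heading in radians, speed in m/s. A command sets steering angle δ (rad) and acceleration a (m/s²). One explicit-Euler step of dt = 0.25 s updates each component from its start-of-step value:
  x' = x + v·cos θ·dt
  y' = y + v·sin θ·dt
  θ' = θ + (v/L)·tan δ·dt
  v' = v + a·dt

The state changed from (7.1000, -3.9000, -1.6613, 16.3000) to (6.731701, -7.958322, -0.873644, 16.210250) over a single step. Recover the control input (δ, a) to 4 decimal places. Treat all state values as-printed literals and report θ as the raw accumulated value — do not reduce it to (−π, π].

δ = 0.4810, a = -0.3590

a = (v'−v)/dt = (-0.089750)/0.25 = -0.3590
Δθ = θ'−θ = 0.787656;  (v·dt/L) = 16.3000·0.25/2.7 = 1.509259
tan δ = Δθ·L/(v·dt) = 0.521883  →  δ = 0.4810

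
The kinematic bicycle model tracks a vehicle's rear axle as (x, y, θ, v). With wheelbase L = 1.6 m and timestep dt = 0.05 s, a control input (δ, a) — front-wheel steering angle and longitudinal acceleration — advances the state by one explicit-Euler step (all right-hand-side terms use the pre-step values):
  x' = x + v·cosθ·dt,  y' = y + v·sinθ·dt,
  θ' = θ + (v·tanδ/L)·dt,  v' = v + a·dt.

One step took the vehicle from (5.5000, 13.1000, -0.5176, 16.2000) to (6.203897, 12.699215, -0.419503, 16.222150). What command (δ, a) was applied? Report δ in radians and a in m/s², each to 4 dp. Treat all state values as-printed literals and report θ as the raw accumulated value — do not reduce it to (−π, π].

δ = 0.1914, a = 0.4430

a = (v'−v)/dt = (0.022150)/0.05 = 0.4430
Δθ = θ'−θ = 0.098097;  (v·dt/L) = 16.2000·0.05/1.6 = 0.506250
tan δ = Δθ·L/(v·dt) = 0.193772  →  δ = 0.1914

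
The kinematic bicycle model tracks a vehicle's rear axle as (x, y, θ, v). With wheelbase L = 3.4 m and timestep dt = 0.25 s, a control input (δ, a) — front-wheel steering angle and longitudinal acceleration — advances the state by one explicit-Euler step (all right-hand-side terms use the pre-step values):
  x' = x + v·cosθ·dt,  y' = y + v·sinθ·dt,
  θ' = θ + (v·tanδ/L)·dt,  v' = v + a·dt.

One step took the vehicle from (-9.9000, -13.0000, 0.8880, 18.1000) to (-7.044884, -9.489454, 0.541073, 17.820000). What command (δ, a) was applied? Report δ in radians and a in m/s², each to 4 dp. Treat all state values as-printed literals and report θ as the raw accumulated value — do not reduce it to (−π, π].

δ = -0.2550, a = -1.1200

a = (v'−v)/dt = (-0.280000)/0.25 = -1.1200
Δθ = θ'−θ = -0.346927;  (v·dt/L) = 18.1000·0.25/3.4 = 1.330882
tan δ = Δθ·L/(v·dt) = -0.260674  →  δ = -0.2550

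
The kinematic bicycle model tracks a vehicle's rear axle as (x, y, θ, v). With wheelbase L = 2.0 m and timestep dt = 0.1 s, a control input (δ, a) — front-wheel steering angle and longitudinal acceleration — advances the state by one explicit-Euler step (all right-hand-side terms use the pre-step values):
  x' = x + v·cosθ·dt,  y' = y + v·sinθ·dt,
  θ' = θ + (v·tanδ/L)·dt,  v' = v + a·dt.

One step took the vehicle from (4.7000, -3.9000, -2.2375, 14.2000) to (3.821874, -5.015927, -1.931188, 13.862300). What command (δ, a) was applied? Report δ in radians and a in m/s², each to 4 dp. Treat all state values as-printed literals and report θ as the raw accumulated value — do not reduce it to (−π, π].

a = (v'−v)/dt = (-0.337700)/0.1 = -3.3770
Δθ = θ'−θ = 0.306312;  (v·dt/L) = 14.2000·0.1/2.0 = 0.710000
tan δ = Δθ·L/(v·dt) = 0.431425  →  δ = 0.4073

δ = 0.4073, a = -3.3770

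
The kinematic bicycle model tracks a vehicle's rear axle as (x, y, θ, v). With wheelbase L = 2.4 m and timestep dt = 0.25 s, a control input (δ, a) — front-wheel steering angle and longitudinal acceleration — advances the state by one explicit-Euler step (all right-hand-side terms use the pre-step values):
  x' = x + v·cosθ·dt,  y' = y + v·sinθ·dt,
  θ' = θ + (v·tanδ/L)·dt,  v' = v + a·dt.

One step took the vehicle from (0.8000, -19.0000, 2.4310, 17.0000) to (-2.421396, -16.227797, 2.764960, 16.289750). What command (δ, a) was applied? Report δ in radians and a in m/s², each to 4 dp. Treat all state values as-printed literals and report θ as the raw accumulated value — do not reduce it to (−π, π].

a = (v'−v)/dt = (-0.710250)/0.25 = -2.8410
Δθ = θ'−θ = 0.333960;  (v·dt/L) = 17.0000·0.25/2.4 = 1.770833
tan δ = Δθ·L/(v·dt) = 0.188589  →  δ = 0.1864

δ = 0.1864, a = -2.8410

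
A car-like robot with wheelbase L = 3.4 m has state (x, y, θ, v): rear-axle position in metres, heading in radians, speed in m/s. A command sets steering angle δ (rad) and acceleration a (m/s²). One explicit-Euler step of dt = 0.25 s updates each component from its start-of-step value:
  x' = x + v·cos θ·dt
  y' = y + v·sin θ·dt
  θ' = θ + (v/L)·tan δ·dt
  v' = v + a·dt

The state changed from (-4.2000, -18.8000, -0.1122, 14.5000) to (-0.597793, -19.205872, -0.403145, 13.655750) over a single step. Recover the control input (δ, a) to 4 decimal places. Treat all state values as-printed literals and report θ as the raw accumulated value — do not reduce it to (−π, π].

a = (v'−v)/dt = (-0.844250)/0.25 = -3.3770
Δθ = θ'−θ = -0.290945;  (v·dt/L) = 14.5000·0.25/3.4 = 1.066176
tan δ = Δθ·L/(v·dt) = -0.272886  →  δ = -0.2664

δ = -0.2664, a = -3.3770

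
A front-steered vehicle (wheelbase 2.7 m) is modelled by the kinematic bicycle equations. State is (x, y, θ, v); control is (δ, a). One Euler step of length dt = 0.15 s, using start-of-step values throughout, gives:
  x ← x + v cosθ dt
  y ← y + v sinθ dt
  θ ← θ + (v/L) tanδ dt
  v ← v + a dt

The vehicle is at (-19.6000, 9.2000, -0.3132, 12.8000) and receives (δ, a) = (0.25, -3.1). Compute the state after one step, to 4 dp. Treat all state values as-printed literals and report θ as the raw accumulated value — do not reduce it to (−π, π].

x' = -19.6000 + 12.8000·cos(-0.3132)·0.15 = -17.7734
y' = 9.2000 + 12.8000·sin(-0.3132)·0.15 = 8.6084
θ' = -0.3132 + (12.8000/2.7)·tan(0.25)·0.15 = -0.1316
v' = 12.8000 − 3.1000·0.15 = 12.3350

(-17.7734, 8.6084, -0.1316, 12.3350)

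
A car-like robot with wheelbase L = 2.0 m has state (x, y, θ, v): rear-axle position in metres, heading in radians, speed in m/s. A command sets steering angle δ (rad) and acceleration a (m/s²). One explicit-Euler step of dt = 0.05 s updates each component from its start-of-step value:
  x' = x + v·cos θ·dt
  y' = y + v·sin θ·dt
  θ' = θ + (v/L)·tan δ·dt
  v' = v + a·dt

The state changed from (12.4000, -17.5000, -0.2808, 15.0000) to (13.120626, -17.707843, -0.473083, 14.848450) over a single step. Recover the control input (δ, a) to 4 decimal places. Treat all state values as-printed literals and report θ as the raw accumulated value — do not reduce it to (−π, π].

a = (v'−v)/dt = (-0.151550)/0.05 = -3.0310
Δθ = θ'−θ = -0.192283;  (v·dt/L) = 15.0000·0.05/2.0 = 0.375000
tan δ = Δθ·L/(v·dt) = -0.512755  →  δ = -0.4738

δ = -0.4738, a = -3.0310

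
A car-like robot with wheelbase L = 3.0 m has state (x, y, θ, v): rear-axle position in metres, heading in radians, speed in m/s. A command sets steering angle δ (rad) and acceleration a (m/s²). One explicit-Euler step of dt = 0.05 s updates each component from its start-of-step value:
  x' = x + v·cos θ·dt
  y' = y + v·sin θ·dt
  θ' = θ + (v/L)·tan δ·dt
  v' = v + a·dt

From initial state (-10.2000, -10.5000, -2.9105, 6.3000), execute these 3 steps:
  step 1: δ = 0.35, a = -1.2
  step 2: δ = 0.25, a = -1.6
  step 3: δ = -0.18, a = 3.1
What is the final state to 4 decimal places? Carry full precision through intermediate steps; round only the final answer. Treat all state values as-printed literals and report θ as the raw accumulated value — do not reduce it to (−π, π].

(-11.1020, -10.7450, -2.8643, 6.3150)

after step 1 (δ=0.35, a=-1.2): (-10.506626, -10.572148, -2.872172, 6.240000)
after step 2 (δ=0.25, a=-1.6): (-10.807371, -10.655194, -2.845616, 6.160000)
after step 3 (δ=-0.18, a=3.1): (-11.101978, -10.745029, -2.864299, 6.315000)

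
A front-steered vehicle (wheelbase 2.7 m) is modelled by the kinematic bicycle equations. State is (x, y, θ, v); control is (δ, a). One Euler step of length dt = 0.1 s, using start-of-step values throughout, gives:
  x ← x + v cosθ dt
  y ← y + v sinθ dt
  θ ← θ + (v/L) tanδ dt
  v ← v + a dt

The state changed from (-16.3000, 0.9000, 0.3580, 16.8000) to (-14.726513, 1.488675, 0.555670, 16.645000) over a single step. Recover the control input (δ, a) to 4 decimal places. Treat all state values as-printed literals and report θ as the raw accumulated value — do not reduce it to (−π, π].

δ = 0.3076, a = -1.5500

a = (v'−v)/dt = (-0.155000)/0.1 = -1.5500
Δθ = θ'−θ = 0.197670;  (v·dt/L) = 16.8000·0.1/2.7 = 0.622222
tan δ = Δθ·L/(v·dt) = 0.317684  →  δ = 0.3076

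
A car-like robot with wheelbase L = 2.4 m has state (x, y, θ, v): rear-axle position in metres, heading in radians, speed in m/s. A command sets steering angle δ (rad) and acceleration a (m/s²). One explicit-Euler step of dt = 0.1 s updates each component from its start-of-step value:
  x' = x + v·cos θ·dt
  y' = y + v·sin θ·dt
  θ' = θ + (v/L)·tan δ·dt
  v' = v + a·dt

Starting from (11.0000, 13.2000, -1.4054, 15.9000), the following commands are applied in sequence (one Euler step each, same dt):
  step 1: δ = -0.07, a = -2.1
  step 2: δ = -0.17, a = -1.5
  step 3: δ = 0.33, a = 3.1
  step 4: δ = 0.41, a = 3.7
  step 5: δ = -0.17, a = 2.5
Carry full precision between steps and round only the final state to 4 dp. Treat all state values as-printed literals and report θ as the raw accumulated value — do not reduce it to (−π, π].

after step 1 (δ=-0.07, a=-2.1): (11.261783, 11.631698, -1.451851, 15.690000)
after step 2 (δ=-0.17, a=-1.5): (11.447968, 10.073784, -1.564072, 15.540000)
after step 3 (δ=0.33, a=3.1): (11.458419, 8.519820, -1.342287, 15.850000)
after step 4 (δ=0.41, a=3.7): (11.817463, 6.976022, -1.055249, 16.220000)
after step 5 (δ=-0.17, a=2.5): (12.617127, 5.564844, -1.171260, 16.470000)

(12.6171, 5.5648, -1.1713, 16.4700)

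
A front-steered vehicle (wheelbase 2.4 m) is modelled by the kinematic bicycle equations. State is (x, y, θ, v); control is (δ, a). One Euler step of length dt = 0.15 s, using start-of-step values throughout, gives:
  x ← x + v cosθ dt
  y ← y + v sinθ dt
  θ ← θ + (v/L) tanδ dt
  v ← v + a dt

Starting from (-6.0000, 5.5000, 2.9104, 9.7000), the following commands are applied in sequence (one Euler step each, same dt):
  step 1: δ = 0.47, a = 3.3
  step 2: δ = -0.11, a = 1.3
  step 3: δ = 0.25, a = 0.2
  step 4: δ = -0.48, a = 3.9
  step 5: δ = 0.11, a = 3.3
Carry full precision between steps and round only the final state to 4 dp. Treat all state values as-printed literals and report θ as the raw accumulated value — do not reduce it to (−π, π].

after step 1 (δ=0.47, a=3.3): (-7.416288, 5.833397, 3.218354, 10.195000)
after step 2 (δ=-0.11, a=1.3): (-8.941035, 5.716124, 3.147980, 10.390000)
after step 3 (δ=0.25, a=0.2): (-10.499503, 5.706170, 3.313792, 10.420000)
after step 4 (δ=-0.48, a=3.9): (-12.039387, 5.438350, 2.974744, 11.005000)
after step 5 (δ=0.11, a=3.3): (-13.667213, 5.712499, 3.050710, 11.500000)

(-13.6672, 5.7125, 3.0507, 11.5000)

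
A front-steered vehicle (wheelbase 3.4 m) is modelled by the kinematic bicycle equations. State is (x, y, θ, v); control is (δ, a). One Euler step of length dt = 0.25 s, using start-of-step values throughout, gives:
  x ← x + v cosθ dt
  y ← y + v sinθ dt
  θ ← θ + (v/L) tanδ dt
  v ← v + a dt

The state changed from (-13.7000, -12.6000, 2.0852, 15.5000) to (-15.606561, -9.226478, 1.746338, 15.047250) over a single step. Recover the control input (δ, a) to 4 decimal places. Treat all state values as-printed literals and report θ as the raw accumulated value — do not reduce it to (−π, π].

δ = -0.2890, a = -1.8110

a = (v'−v)/dt = (-0.452750)/0.25 = -1.8110
Δθ = θ'−θ = -0.338862;  (v·dt/L) = 15.5000·0.25/3.4 = 1.139706
tan δ = Δθ·L/(v·dt) = -0.297324  →  δ = -0.2890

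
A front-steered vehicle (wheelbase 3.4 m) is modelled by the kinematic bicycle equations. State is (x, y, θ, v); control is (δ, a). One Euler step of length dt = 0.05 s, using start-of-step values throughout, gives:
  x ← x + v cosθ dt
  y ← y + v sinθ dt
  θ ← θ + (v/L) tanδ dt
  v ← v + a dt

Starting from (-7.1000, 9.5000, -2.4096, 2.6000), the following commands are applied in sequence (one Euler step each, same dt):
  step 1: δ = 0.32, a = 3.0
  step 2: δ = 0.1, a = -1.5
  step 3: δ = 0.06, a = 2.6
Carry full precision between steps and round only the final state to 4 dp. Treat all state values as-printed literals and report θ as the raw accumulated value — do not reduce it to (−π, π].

after step 1 (δ=0.32, a=3.0): (-7.196700, 9.413114, -2.396929, 2.750000)
after step 2 (δ=0.1, a=-1.5): (-7.297806, 9.319927, -2.392872, 2.675000)
after step 3 (δ=0.06, a=2.6): (-7.395786, 9.228883, -2.390508, 2.805000)

(-7.3958, 9.2289, -2.3905, 2.8050)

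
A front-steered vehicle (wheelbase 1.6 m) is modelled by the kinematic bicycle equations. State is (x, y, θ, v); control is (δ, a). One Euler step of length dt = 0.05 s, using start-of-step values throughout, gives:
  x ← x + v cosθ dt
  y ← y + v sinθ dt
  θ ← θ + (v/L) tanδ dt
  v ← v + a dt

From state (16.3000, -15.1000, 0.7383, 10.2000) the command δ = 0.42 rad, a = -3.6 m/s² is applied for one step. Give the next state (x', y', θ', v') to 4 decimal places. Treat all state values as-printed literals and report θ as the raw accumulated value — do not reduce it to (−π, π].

x' = 16.3000 + 10.2000·cos(0.7383)·0.05 = 16.6772
y' = -15.1000 + 10.2000·sin(0.7383)·0.05 = -14.7568
θ' = 0.7383 + (10.2000/1.6)·tan(0.42)·0.05 = 0.8806
v' = 10.2000 − 3.6000·0.05 = 10.0200

(16.6772, -14.7568, 0.8806, 10.0200)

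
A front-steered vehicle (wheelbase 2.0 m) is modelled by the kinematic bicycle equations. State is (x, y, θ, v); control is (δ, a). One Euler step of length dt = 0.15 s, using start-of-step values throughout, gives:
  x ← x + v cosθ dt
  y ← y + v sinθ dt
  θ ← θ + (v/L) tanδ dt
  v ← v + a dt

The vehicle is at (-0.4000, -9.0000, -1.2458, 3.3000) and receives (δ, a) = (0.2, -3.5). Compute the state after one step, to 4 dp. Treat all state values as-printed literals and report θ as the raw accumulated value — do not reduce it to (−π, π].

x' = -0.4000 + 3.3000·cos(-1.2458)·0.15 = -0.2419
y' = -9.0000 + 3.3000·sin(-1.2458)·0.15 = -9.4691
θ' = -1.2458 + (3.3000/2.0)·tan(0.2)·0.15 = -1.1956
v' = 3.3000 − 3.5000·0.15 = 2.7750

(-0.2419, -9.4691, -1.1956, 2.7750)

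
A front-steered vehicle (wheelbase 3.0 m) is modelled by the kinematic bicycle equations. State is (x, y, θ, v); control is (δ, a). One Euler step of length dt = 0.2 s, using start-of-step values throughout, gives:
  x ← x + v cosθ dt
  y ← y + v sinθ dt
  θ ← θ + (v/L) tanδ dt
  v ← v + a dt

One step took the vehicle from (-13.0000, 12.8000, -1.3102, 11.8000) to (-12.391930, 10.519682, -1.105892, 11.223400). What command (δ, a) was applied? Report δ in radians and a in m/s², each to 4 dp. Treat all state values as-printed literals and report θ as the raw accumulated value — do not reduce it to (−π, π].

δ = 0.2541, a = -2.8830

a = (v'−v)/dt = (-0.576600)/0.2 = -2.8830
Δθ = θ'−θ = 0.204308;  (v·dt/L) = 11.8000·0.2/3.0 = 0.786667
tan δ = Δθ·L/(v·dt) = 0.259714  →  δ = 0.2541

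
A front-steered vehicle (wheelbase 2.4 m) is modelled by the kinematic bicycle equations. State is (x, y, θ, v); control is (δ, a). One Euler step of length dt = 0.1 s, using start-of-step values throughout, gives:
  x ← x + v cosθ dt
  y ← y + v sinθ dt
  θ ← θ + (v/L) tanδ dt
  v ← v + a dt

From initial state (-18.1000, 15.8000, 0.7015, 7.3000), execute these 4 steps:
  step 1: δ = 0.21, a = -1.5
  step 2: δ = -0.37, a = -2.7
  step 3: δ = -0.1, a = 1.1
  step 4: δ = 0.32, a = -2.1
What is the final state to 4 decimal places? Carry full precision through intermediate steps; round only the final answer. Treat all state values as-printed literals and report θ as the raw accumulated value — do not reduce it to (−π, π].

(-15.9118, 17.5911, 0.7185, 6.7800)

after step 1 (δ=0.21, a=-1.5): (-17.542371, 16.271116, 0.766331, 7.150000)
after step 2 (δ=-0.37, a=-2.7): (-17.027242, 16.766966, 0.650780, 6.880000)
after step 3 (δ=-0.1, a=1.1): (-16.479862, 17.183761, 0.622017, 6.990000)
after step 4 (δ=0.32, a=-2.1): (-15.911781, 17.591052, 0.718534, 6.780000)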